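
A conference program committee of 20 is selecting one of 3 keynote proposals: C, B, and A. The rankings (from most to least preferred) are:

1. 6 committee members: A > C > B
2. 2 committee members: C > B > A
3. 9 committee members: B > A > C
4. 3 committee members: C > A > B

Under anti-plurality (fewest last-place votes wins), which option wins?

Last-place votes: C 9, B 9, A 2.
A is ranked last by the fewest voters, so A wins.

A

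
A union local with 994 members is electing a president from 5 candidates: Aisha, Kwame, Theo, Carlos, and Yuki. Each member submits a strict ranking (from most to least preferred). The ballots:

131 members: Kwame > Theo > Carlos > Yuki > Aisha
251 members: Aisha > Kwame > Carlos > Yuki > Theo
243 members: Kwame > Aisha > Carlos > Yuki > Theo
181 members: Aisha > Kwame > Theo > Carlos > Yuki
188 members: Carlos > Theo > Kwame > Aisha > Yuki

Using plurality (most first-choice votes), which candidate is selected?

First-place votes: Aisha 432, Kwame 374, Theo 0, Carlos 188, Yuki 0.
Aisha has the most first-place votes.

Aisha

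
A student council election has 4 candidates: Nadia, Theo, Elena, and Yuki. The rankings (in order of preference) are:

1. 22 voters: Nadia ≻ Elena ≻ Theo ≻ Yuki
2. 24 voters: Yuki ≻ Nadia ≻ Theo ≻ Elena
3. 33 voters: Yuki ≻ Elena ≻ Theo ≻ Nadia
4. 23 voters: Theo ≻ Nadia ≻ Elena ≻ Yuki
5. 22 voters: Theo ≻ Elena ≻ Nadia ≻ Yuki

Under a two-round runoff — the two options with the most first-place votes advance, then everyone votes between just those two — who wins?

Theo

Round 1 first-place votes: Nadia 22, Theo 45, Elena 0, Yuki 57.
Yuki and Theo advance.
Runoff: Yuki is preferred to Theo by 57 voters; Theo by 67.
Theo wins the runoff.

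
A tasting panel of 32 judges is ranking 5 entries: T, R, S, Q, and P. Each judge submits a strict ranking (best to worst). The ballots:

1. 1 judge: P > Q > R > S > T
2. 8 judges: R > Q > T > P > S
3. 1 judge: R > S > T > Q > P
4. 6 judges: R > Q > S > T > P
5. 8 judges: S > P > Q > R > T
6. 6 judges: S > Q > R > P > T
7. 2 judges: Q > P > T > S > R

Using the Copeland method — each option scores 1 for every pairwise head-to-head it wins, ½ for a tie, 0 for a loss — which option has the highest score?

Q

T: loses to R, S, Q, and P → score 0.
R: beats T and P; ties S; loses to Q → score 2.5.
S: beats T and P; ties R; loses to Q → score 2.5.
Q: beats T, R, S, and P → score 4.
P: beats T; loses to R, S, and Q → score 1.
Q has the best pairwise record.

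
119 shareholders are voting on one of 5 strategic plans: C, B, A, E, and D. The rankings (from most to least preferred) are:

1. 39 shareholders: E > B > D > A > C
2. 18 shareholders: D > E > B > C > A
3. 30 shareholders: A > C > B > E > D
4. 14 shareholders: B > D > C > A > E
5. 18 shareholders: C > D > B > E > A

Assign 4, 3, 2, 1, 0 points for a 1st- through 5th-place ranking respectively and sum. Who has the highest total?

B

C: 39·0 + 18·1 + 30·3 + 14·2 + 18·4 = 208
B: 39·3 + 18·2 + 30·2 + 14·4 + 18·2 = 305
A: 39·1 + 18·0 + 30·4 + 14·1 + 18·0 = 173
E: 39·4 + 18·3 + 30·1 + 14·0 + 18·1 = 258
D: 39·2 + 18·4 + 30·0 + 14·3 + 18·3 = 246
B has the highest Borda score (305).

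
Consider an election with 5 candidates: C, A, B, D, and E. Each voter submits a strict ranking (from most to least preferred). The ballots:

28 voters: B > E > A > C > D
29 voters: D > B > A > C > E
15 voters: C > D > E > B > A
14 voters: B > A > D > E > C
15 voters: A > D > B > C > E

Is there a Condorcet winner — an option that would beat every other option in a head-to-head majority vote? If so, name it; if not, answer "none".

Checking pairwise contests:
A beats C 86–15.
B beats A 86–15.
D beats B 59–42.
A beats D 57–44.
C beats E 59–42.
Every option loses at least one head-to-head, so there is no Condorcet winner.

none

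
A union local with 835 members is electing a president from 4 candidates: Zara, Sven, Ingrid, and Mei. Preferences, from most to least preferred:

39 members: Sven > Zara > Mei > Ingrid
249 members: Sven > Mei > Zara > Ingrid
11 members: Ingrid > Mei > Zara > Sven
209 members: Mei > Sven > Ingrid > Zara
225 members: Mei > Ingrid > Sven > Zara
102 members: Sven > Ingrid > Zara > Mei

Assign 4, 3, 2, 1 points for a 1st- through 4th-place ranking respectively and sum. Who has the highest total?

Mei

Zara: 39·3 + 249·2 + 11·2 + 209·1 + 225·1 + 102·2 = 1275
Sven: 39·4 + 249·4 + 11·1 + 209·3 + 225·2 + 102·4 = 2648
Ingrid: 39·1 + 249·1 + 11·4 + 209·2 + 225·3 + 102·3 = 1731
Mei: 39·2 + 249·3 + 11·3 + 209·4 + 225·4 + 102·1 = 2696
Mei has the highest Borda score (2696).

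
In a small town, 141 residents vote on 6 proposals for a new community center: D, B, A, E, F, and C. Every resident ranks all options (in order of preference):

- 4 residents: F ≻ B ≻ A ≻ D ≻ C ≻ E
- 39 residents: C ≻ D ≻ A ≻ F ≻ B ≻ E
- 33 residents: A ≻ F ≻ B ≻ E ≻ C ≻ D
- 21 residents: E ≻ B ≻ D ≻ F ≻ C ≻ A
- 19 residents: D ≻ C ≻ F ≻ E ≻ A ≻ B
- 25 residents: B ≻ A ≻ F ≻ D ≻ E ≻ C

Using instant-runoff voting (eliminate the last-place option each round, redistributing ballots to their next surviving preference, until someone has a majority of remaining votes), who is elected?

Round 1: D 19, B 25, A 33, E 21, F 4, C 39. Eliminate F.
Round 2: D 19, B 29, A 33, E 21, C 39. Eliminate D.
Round 3: B 29, A 33, E 21, C 58. Eliminate E.
Round 4: B 50, A 33, C 58. Eliminate A.
Round 5: B 83, C 58. B has a majority.

B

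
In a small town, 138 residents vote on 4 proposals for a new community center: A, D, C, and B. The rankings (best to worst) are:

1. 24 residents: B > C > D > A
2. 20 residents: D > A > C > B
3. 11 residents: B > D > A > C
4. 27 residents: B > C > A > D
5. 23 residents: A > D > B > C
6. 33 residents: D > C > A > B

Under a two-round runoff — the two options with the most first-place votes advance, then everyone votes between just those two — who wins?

Round 1 first-place votes: A 23, D 53, C 0, B 62.
B and D advance.
Runoff: B is preferred to D by 62 voters; D by 76.
D wins the runoff.

D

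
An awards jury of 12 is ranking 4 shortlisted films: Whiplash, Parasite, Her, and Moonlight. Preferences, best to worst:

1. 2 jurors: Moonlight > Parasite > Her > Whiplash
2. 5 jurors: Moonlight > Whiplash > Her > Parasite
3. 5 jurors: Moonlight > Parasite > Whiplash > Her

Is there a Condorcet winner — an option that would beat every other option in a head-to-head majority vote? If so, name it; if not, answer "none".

Moonlight vs Whiplash: 12–0 for Moonlight.
Moonlight vs Parasite: 12–0 for Moonlight.
Moonlight vs Her: 12–0 for Moonlight.
Moonlight beats every other option head-to-head.

Moonlight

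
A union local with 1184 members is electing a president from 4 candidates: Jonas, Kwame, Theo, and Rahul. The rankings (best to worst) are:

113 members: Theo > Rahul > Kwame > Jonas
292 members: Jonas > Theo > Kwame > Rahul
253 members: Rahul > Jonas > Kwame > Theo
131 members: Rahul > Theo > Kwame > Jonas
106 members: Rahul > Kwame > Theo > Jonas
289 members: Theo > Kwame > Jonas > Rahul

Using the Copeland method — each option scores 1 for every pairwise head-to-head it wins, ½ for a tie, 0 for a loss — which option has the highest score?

Jonas: loses to Kwame, Theo, and Rahul → score 0.
Kwame: beats Jonas; loses to Theo and Rahul → score 1.
Theo: beats Jonas, Kwame, and Rahul → score 3.
Rahul: beats Jonas and Kwame; loses to Theo → score 2.
Theo has the best pairwise record.

Theo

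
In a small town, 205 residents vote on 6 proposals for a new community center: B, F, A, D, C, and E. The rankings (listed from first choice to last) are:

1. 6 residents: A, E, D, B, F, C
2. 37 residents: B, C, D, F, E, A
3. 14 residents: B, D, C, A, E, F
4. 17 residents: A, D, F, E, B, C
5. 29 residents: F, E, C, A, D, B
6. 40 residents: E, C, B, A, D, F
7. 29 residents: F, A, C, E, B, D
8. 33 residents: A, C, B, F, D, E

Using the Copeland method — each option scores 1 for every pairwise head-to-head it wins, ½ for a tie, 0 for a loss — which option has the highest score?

C

B: beats F and D; loses to A, C, and E → score 2.
F: beats E; loses to B, A, D, and C → score 1.
A: beats B, F, and D; loses to C and E → score 3.
D: beats F; loses to B, A, C, and E → score 1.
C: beats B, F, A, D, and E → score 5.
E: beats B, A, and D; loses to F and C → score 3.
C has the best pairwise record.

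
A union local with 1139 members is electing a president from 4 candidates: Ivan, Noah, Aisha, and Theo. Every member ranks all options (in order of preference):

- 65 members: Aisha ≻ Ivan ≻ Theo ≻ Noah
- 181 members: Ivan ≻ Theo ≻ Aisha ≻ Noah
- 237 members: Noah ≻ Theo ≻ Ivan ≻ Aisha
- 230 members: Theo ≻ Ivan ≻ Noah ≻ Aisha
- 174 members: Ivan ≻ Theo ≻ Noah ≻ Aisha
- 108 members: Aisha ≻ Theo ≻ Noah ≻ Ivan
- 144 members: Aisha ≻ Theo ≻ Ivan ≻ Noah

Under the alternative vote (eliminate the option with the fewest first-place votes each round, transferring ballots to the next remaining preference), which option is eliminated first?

Round 1: Ivan 355, Noah 237, Aisha 317, Theo 230. Eliminate Theo.

Theo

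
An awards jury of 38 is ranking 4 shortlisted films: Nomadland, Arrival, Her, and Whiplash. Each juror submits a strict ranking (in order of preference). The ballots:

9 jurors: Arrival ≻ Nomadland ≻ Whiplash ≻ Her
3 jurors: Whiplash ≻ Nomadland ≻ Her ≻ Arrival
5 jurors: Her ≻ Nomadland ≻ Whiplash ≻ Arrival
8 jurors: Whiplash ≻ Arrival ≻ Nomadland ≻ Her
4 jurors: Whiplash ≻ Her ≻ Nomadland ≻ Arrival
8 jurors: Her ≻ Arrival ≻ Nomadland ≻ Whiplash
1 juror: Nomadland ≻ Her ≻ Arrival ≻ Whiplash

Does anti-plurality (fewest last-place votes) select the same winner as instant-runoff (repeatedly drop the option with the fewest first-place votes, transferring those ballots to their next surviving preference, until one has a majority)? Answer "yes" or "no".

Anti-plurality — last-place votes: Nomadland 0, Arrival 12, Her 17, Whiplash 9. Winner: Nomadland.
Instant-runoff — R1 Nomadland 1, Arrival 9, Her 13, Whiplash 15 (Nomadland out); R2 Arrival 9, Her 14, Whiplash 15 (Arrival out); R3 Her 14, Whiplash 24 (Whiplash winner). Winner: Whiplash.
The two methods disagree.

no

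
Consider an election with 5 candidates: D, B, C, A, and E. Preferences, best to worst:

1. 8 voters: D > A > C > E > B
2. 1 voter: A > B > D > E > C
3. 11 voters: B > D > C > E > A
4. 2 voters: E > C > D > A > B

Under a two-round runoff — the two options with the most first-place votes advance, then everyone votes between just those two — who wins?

B

Round 1 first-place votes: D 8, B 11, C 0, A 1, E 2.
B and D advance.
Runoff: B is preferred to D by 12 voters; D by 10.
B wins the runoff.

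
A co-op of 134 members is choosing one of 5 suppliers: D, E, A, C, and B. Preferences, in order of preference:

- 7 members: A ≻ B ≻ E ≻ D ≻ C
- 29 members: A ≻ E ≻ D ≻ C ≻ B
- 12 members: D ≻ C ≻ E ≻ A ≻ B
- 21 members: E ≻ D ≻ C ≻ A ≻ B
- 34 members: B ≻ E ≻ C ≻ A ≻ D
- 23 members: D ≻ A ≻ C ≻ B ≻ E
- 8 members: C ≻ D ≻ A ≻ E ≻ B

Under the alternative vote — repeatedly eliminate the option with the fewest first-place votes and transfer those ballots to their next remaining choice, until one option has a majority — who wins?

Round 1: D 35, E 21, A 36, C 8, B 34. Eliminate C.
Round 2: D 43, E 21, A 36, B 34. Eliminate E.
Round 3: D 64, A 36, B 34. Eliminate B.
Round 4: D 64, A 70. A has a majority.

A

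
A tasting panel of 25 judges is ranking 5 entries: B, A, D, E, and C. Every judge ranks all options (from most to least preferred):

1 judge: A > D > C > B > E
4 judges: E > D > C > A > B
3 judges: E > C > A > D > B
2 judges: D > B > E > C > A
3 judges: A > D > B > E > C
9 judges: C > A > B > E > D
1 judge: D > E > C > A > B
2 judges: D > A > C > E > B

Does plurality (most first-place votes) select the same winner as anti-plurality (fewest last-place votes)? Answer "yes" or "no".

Plurality — first-place votes: B 0, A 4, D 5, E 7, C 9. Winner: C.
Anti-plurality — last-place votes: B 10, A 2, D 9, E 1, C 3. Winner: E.
The two methods disagree.

no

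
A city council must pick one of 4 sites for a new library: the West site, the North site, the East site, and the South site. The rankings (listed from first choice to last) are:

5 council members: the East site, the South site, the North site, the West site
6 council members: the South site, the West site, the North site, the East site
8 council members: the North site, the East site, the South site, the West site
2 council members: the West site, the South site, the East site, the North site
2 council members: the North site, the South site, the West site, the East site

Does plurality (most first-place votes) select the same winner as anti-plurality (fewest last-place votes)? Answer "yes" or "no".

Plurality — first-place votes: the West site 2, the North site 10, the East site 5, the South site 6. Winner: the North site.
Anti-plurality — last-place votes: the West site 13, the North site 2, the East site 8, the South site 0. Winner: the South site.
The two methods disagree.

no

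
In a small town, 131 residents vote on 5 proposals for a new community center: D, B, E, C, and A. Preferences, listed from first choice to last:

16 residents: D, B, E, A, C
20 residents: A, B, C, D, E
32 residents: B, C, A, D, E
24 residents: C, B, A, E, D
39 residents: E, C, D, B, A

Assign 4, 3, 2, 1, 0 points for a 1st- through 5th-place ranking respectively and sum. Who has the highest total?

C

D: 16·4 + 20·1 + 32·1 + 24·0 + 39·2 = 194
B: 16·3 + 20·3 + 32·4 + 24·3 + 39·1 = 347
E: 16·2 + 20·0 + 32·0 + 24·1 + 39·4 = 212
C: 16·0 + 20·2 + 32·3 + 24·4 + 39·3 = 349
A: 16·1 + 20·4 + 32·2 + 24·2 + 39·0 = 208
C has the highest Borda score (349).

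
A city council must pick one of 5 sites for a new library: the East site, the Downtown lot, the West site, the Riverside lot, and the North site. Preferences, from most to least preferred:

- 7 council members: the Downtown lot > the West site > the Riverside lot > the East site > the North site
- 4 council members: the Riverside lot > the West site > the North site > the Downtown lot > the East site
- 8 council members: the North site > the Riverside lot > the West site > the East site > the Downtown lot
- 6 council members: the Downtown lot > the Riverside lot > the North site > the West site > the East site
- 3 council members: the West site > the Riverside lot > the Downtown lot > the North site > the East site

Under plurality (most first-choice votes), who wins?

the Downtown lot

First-place votes: the East site 0, the Downtown lot 13, the West site 3, the Riverside lot 4, the North site 8.
the Downtown lot has the most first-place votes.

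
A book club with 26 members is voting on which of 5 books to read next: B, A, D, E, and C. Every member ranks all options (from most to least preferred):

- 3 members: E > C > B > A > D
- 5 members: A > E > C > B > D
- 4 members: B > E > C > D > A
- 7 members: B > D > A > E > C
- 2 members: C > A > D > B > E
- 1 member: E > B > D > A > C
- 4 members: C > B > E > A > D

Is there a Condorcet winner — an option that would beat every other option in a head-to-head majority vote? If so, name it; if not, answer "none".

none

Checking pairwise contests:
C beats B 14–12.
B beats A 19–7.
B beats D 24–2.
B beats E 17–9.
E beats C 20–6.
Every option loses at least one head-to-head, so there is no Condorcet winner.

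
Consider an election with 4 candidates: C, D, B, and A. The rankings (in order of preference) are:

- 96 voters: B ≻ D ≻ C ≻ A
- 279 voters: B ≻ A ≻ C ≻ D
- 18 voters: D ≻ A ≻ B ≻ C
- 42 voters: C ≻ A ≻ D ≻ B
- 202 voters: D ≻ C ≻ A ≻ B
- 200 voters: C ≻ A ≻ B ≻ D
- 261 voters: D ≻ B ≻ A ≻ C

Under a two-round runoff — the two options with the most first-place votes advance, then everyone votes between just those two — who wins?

Round 1 first-place votes: C 242, D 481, B 375, A 0.
D and B advance.
Runoff: D is preferred to B by 523 voters; B by 575.
B wins the runoff.

B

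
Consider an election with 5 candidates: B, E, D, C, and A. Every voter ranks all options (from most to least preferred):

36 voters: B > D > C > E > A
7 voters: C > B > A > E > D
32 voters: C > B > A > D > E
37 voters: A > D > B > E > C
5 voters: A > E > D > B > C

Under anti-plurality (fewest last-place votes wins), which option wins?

B

Last-place votes: B 0, E 32, D 7, C 42, A 36.
B is ranked last by the fewest voters, so B wins.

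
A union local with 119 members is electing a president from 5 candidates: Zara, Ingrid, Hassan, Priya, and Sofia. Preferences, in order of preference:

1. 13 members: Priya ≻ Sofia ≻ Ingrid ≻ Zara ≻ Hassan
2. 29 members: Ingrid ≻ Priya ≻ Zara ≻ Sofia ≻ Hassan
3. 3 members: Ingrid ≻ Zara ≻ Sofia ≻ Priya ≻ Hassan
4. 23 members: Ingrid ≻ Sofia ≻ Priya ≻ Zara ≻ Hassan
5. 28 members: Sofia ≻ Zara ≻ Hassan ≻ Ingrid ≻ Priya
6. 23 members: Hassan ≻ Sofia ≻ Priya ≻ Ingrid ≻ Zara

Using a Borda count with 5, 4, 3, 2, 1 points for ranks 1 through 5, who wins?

Zara: 13·2 + 29·3 + 3·4 + 23·2 + 28·4 + 23·1 = 306
Ingrid: 13·3 + 29·5 + 3·5 + 23·5 + 28·2 + 23·2 = 416
Hassan: 13·1 + 29·1 + 3·1 + 23·1 + 28·3 + 23·5 = 267
Priya: 13·5 + 29·4 + 3·2 + 23·3 + 28·1 + 23·3 = 353
Sofia: 13·4 + 29·2 + 3·3 + 23·4 + 28·5 + 23·4 = 443
Sofia has the highest Borda score (443).

Sofia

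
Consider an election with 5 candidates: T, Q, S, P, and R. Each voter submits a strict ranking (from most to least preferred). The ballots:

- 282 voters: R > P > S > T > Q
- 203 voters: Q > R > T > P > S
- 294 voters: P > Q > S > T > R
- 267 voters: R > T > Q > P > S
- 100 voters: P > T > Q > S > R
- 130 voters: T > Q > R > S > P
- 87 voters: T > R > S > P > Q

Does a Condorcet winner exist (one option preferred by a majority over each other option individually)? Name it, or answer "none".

none

Checking pairwise contests:
R beats T 752–611.
T beats Q 866–497.
T beats S 787–576.
T beats P 687–676.
Q beats R 727–636.
Every option loses at least one head-to-head, so there is no Condorcet winner.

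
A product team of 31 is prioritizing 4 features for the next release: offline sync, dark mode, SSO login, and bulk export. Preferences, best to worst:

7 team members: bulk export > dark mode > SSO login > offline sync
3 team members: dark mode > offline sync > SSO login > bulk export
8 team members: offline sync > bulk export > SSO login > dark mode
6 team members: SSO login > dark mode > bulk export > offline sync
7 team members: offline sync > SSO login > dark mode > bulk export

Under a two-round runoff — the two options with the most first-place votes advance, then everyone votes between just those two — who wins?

Round 1 first-place votes: offline sync 15, dark mode 3, SSO login 6, bulk export 7.
offline sync and bulk export advance.
Runoff: offline sync is preferred to bulk export by 18 voters; bulk export by 13.
offline sync wins the runoff.

offline sync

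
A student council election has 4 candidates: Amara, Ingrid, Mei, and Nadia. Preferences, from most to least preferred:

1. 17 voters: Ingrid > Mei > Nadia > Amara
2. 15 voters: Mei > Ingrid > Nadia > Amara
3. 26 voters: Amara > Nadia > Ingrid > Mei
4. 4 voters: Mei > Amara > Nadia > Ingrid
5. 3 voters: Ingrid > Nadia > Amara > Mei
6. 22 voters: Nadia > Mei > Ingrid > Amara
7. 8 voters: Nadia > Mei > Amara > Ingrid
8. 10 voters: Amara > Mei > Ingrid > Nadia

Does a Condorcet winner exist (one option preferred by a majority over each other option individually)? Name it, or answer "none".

Nadia vs Amara: 65–40 for Nadia.
Nadia vs Ingrid: 60–45 for Nadia.
Nadia vs Mei: 59–46 for Nadia.
Nadia beats every other option head-to-head.

Nadia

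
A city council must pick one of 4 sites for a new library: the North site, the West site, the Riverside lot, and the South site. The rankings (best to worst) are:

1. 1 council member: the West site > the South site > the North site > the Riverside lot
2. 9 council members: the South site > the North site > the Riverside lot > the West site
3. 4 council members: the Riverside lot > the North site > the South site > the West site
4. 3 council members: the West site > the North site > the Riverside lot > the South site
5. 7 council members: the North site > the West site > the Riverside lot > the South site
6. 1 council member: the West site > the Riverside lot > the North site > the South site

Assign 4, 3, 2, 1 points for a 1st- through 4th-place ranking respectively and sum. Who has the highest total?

the North site

the North site: 1·2 + 9·3 + 4·3 + 3·3 + 7·4 + 1·2 = 80
the West site: 1·4 + 9·1 + 4·1 + 3·4 + 7·3 + 1·4 = 54
the Riverside lot: 1·1 + 9·2 + 4·4 + 3·2 + 7·2 + 1·3 = 58
the South site: 1·3 + 9·4 + 4·2 + 3·1 + 7·1 + 1·1 = 58
the North site has the highest Borda score (80).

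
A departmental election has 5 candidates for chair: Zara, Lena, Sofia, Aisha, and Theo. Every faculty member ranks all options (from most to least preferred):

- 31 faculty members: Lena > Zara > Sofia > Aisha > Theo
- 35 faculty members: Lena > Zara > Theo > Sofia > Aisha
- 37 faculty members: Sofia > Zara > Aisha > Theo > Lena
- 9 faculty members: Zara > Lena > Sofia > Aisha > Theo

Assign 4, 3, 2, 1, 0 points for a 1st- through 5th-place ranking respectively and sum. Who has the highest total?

Zara

Zara: 31·3 + 35·3 + 37·3 + 9·4 = 345
Lena: 31·4 + 35·4 + 37·0 + 9·3 = 291
Sofia: 31·2 + 35·1 + 37·4 + 9·2 = 263
Aisha: 31·1 + 35·0 + 37·2 + 9·1 = 114
Theo: 31·0 + 35·2 + 37·1 + 9·0 = 107
Zara has the highest Borda score (345).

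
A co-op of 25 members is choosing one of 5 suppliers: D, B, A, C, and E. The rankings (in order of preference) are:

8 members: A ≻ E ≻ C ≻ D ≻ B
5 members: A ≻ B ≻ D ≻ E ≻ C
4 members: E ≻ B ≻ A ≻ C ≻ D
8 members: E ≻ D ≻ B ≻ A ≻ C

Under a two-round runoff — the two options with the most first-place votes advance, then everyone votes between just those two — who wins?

Round 1 first-place votes: D 0, B 0, A 13, C 0, E 12.
A and E advance.
Runoff: A is preferred to E by 13 voters; E by 12.
A wins the runoff.

A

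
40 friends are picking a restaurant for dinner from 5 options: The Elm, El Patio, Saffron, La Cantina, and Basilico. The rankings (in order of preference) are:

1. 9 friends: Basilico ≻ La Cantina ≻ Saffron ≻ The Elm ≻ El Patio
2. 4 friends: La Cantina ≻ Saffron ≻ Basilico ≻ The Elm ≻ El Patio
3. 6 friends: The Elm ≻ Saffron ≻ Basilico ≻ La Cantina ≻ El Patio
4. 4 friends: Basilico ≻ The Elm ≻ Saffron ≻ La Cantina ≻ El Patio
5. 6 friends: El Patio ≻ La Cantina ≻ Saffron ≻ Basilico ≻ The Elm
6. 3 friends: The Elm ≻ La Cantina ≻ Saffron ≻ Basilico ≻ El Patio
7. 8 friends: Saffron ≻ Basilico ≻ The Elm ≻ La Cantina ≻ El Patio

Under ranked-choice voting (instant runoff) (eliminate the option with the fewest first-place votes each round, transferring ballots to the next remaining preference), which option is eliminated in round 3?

The Elm

Round 1: The Elm 9, El Patio 6, Saffron 8, La Cantina 4, Basilico 13. Eliminate La Cantina.
Round 2: The Elm 9, El Patio 6, Saffron 12, Basilico 13. Eliminate El Patio.
Round 3: The Elm 9, Saffron 18, Basilico 13. Eliminate The Elm.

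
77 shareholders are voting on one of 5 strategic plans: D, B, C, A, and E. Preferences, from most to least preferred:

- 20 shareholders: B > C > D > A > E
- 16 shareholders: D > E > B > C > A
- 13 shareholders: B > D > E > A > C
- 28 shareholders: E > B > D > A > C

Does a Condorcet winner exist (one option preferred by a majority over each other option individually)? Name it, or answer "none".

none

Checking pairwise contests:
B beats D 61–16.
E beats B 44–33.
D beats C 57–20.
D beats A 77–0.
D beats E 49–28.
Every option loses at least one head-to-head, so there is no Condorcet winner.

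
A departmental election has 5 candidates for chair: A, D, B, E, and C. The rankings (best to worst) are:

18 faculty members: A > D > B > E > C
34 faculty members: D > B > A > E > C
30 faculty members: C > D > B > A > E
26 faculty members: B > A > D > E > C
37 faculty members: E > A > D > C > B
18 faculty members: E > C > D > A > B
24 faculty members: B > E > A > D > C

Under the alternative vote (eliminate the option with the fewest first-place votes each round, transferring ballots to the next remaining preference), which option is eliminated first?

Round 1: A 18, D 34, B 50, E 55, C 30. Eliminate A.

A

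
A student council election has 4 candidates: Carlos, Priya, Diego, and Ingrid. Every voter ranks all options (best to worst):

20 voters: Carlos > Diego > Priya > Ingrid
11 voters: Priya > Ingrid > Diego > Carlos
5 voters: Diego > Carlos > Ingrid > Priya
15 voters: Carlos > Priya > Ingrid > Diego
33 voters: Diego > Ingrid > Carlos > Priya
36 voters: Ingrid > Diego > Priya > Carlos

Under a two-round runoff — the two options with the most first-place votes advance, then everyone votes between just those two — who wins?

Ingrid

Round 1 first-place votes: Carlos 35, Priya 11, Diego 38, Ingrid 36.
Diego and Ingrid advance.
Runoff: Diego is preferred to Ingrid by 58 voters; Ingrid by 62.
Ingrid wins the runoff.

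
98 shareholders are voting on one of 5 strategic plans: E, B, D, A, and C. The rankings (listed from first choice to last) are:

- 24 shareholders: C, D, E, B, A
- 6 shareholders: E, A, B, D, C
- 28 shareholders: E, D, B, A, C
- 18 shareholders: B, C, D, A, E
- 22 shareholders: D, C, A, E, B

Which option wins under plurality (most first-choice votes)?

E

First-place votes: E 34, B 18, D 22, A 0, C 24.
E has the most first-place votes.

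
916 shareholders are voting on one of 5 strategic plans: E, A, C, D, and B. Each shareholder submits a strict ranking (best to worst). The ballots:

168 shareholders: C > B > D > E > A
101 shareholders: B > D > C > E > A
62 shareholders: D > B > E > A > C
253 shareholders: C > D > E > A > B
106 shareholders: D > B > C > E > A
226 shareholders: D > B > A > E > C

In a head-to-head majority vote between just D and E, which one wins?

D

Voters preferring D to E: 916; preferring E to D: 0.
D wins the head-to-head.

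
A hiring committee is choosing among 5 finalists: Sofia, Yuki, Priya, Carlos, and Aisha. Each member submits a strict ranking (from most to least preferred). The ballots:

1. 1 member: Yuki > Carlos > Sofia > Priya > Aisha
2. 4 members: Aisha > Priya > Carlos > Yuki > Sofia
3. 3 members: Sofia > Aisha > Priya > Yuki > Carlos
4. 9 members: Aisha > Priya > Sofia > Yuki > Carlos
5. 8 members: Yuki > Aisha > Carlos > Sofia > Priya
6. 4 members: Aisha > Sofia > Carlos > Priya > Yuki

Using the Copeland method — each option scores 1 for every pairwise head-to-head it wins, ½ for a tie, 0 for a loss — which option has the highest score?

Aisha

Sofia: beats Yuki, Priya, and Carlos; loses to Aisha → score 3.
Yuki: beats Carlos; loses to Sofia, Priya, and Aisha → score 1.
Priya: beats Yuki and Carlos; loses to Sofia and Aisha → score 2.
Carlos: loses to Sofia, Yuki, Priya, and Aisha → score 0.
Aisha: beats Sofia, Yuki, Priya, and Carlos → score 4.
Aisha has the best pairwise record.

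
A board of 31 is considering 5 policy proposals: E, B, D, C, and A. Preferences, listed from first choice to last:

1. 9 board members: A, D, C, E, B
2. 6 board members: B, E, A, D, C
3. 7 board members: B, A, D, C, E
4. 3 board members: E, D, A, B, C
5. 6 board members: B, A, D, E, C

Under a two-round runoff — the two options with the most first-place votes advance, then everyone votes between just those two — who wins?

Round 1 first-place votes: E 3, B 19, D 0, C 0, A 9.
B and A advance.
Runoff: B is preferred to A by 19 voters; A by 12.
B wins the runoff.

B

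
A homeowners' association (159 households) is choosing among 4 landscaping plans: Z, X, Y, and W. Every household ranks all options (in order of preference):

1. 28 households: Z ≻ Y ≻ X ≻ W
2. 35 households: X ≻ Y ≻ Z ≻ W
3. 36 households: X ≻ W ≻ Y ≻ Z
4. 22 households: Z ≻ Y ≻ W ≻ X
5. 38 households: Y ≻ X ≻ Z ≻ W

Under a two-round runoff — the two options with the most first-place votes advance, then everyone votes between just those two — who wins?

Round 1 first-place votes: Z 50, X 71, Y 38, W 0.
X and Z advance.
Runoff: X is preferred to Z by 109 voters; Z by 50.
X wins the runoff.

X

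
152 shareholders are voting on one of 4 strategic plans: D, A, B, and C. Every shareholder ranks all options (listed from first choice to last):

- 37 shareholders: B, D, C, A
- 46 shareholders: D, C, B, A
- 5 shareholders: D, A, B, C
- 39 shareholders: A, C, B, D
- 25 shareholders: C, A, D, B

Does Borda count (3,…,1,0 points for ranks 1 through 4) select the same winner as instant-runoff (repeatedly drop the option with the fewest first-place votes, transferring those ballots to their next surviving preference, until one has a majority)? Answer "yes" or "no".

no

Borda — scores: D 252, A 177, B 201, C 282. Winner: C.
Instant-runoff — R1 D 51, A 39, B 37, C 25 (C out); R2 D 51, A 64, B 37 (B out); R3 D 88, A 64 (D winner). Winner: D.
The two methods disagree.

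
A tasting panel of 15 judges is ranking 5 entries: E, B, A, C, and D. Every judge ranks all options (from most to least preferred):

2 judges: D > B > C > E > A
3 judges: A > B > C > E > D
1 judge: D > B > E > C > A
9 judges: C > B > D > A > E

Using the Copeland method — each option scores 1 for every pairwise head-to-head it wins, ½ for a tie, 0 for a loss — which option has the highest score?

E: loses to B, A, C, and D → score 0.
B: beats E, A, and D; loses to C → score 3.
A: beats E; loses to B, C, and D → score 1.
C: beats E, B, A, and D → score 4.
D: beats E and A; loses to B and C → score 2.
C has the best pairwise record.

C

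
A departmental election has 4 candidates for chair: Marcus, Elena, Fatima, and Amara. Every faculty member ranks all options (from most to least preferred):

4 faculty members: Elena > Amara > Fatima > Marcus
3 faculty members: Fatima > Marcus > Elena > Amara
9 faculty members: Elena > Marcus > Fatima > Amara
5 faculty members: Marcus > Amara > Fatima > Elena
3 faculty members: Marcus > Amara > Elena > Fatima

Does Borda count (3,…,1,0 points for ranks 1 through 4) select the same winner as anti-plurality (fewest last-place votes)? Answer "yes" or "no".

Borda — scores: Marcus 48, Elena 45, Fatima 27, Amara 24. Winner: Marcus.
Anti-plurality — last-place votes: Marcus 4, Elena 5, Fatima 3, Amara 12. Winner: Fatima.
The two methods disagree.

no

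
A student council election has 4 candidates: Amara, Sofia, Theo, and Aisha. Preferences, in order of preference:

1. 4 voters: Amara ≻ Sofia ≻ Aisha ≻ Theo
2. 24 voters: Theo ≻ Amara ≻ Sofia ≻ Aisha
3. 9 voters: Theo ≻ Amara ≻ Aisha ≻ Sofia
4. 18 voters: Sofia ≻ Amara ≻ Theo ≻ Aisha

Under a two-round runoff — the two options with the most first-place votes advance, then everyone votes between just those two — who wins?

Round 1 first-place votes: Amara 4, Sofia 18, Theo 33, Aisha 0.
Theo and Sofia advance.
Runoff: Theo is preferred to Sofia by 33 voters; Sofia by 22.
Theo wins the runoff.

Theo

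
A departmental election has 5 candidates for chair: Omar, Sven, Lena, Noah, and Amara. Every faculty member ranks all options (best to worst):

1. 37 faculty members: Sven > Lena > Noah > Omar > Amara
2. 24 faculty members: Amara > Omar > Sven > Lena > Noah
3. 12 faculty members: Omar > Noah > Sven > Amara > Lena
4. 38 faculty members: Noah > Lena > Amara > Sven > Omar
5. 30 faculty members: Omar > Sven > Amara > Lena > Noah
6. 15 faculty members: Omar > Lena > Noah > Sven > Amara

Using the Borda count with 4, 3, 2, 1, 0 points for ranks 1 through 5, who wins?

Omar: 37·1 + 24·3 + 12·4 + 38·0 + 30·4 + 15·4 = 337
Sven: 37·4 + 24·2 + 12·2 + 38·1 + 30·3 + 15·1 = 363
Lena: 37·3 + 24·1 + 12·0 + 38·3 + 30·1 + 15·3 = 324
Noah: 37·2 + 24·0 + 12·3 + 38·4 + 30·0 + 15·2 = 292
Amara: 37·0 + 24·4 + 12·1 + 38·2 + 30·2 + 15·0 = 244
Sven has the highest Borda score (363).

Sven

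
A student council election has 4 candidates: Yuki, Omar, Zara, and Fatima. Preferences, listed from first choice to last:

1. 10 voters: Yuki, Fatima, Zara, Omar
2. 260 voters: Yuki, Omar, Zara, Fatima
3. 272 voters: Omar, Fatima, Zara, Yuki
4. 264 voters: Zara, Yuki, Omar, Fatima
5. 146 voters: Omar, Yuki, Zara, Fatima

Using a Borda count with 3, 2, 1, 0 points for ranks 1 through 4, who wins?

Yuki: 10·3 + 260·3 + 272·0 + 264·2 + 146·2 = 1630
Omar: 10·0 + 260·2 + 272·3 + 264·1 + 146·3 = 2038
Zara: 10·1 + 260·1 + 272·1 + 264·3 + 146·1 = 1480
Fatima: 10·2 + 260·0 + 272·2 + 264·0 + 146·0 = 564
Omar has the highest Borda score (2038).

Omar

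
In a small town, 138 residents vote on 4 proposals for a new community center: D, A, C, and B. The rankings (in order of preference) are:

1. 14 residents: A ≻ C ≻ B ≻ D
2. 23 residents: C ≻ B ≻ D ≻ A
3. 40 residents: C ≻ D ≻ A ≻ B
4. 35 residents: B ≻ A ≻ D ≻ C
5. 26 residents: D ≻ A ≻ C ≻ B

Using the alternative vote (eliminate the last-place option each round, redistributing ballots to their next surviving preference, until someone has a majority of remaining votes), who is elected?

C

Round 1: D 26, A 14, C 63, B 35. Eliminate A.
Round 2: D 26, C 77, B 35. C has a majority.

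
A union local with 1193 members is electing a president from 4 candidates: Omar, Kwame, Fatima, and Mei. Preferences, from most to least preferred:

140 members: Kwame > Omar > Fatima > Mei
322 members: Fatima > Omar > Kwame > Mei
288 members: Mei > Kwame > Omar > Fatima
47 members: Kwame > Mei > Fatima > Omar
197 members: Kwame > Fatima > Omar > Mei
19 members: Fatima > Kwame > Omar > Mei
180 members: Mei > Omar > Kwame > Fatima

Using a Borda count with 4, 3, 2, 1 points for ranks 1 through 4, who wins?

Omar: 140·3 + 322·3 + 288·2 + 47·1 + 197·2 + 19·2 + 180·3 = 2981
Kwame: 140·4 + 322·2 + 288·3 + 47·4 + 197·4 + 19·3 + 180·2 = 3461
Fatima: 140·2 + 322·4 + 288·1 + 47·2 + 197·3 + 19·4 + 180·1 = 2797
Mei: 140·1 + 322·1 + 288·4 + 47·3 + 197·1 + 19·1 + 180·4 = 2691
Kwame has the highest Borda score (3461).

Kwame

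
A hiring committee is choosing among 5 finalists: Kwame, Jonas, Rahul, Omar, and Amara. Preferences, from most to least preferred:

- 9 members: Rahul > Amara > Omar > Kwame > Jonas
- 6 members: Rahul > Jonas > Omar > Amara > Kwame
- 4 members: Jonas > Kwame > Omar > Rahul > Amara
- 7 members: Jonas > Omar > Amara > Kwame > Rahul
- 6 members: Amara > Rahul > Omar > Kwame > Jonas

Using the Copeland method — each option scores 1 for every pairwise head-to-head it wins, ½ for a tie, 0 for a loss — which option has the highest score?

Kwame: loses to Jonas, Rahul, Omar, and Amara → score 0.
Jonas: beats Kwame, Omar, and Amara; loses to Rahul → score 3.
Rahul: beats Kwame, Jonas, Omar, and Amara → score 4.
Omar: beats Kwame and Amara; loses to Jonas and Rahul → score 2.
Amara: beats Kwame; loses to Jonas, Rahul, and Omar → score 1.
Rahul has the best pairwise record.

Rahul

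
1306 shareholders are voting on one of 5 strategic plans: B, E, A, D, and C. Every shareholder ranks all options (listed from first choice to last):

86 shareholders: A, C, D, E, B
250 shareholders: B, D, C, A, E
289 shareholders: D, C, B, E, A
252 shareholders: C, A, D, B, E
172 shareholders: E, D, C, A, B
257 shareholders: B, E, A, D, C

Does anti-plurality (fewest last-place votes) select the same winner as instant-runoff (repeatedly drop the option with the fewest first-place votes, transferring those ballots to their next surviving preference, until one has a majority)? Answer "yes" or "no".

yes

Anti-plurality — last-place votes: B 258, E 502, A 289, D 0, C 257. Winner: D.
Instant-runoff — R1 B 507, E 172, A 86, D 289, C 252 (A out); R2 B 507, E 172, D 289, C 338 (E out); R3 B 507, D 461, C 338 (C out); R4 B 507, D 799 (D winner). Winner: D.
The two methods agree.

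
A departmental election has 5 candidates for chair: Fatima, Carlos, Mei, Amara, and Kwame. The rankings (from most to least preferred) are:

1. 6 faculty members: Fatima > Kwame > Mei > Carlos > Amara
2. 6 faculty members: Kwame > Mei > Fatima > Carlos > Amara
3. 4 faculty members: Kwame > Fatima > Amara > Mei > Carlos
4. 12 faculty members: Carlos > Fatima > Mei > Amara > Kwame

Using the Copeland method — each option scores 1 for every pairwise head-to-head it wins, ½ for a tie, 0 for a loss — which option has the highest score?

Fatima

Fatima: beats Carlos, Mei, Amara, and Kwame → score 4.
Carlos: beats Amara; loses to Fatima, Mei, and Kwame → score 1.
Mei: beats Carlos and Amara; loses to Fatima and Kwame → score 2.
Amara: loses to Fatima, Carlos, Mei, and Kwame → score 0.
Kwame: beats Carlos, Mei, and Amara; loses to Fatima → score 3.
Fatima has the best pairwise record.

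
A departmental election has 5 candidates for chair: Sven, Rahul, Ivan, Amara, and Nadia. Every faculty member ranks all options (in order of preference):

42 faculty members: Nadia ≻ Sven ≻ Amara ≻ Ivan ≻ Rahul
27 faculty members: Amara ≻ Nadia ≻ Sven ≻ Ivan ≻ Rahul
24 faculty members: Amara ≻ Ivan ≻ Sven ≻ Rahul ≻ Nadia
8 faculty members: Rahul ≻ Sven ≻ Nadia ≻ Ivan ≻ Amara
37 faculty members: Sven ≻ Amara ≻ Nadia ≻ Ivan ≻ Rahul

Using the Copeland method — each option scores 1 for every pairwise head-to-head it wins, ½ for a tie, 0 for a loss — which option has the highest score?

Sven: beats Rahul, Ivan, and Amara; ties Nadia → score 3.5.
Rahul: loses to Sven, Ivan, Amara, and Nadia → score 0.
Ivan: beats Rahul; loses to Sven, Amara, and Nadia → score 1.
Amara: beats Rahul, Ivan, and Nadia; loses to Sven → score 3.
Nadia: beats Rahul and Ivan; ties Sven; loses to Amara → score 2.5.
Sven has the best pairwise record.

Sven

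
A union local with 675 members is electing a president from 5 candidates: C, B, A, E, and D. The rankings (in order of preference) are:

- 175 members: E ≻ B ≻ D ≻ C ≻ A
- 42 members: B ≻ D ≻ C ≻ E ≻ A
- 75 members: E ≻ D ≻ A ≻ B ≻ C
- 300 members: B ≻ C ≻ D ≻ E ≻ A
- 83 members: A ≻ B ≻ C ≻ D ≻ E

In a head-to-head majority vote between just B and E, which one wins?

Voters preferring B to E: 425; preferring E to B: 250.
B wins the head-to-head.

B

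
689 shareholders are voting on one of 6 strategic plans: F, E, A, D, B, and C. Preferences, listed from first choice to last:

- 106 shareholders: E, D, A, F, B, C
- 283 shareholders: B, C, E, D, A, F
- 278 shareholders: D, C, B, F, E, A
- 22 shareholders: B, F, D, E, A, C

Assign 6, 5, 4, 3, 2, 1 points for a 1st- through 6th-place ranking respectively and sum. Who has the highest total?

B

F: 106·3 + 283·1 + 278·3 + 22·5 = 1545
E: 106·6 + 283·4 + 278·2 + 22·3 = 2390
A: 106·4 + 283·2 + 278·1 + 22·2 = 1312
D: 106·5 + 283·3 + 278·6 + 22·4 = 3135
B: 106·2 + 283·6 + 278·4 + 22·6 = 3154
C: 106·1 + 283·5 + 278·5 + 22·1 = 2933
B has the highest Borda score (3154).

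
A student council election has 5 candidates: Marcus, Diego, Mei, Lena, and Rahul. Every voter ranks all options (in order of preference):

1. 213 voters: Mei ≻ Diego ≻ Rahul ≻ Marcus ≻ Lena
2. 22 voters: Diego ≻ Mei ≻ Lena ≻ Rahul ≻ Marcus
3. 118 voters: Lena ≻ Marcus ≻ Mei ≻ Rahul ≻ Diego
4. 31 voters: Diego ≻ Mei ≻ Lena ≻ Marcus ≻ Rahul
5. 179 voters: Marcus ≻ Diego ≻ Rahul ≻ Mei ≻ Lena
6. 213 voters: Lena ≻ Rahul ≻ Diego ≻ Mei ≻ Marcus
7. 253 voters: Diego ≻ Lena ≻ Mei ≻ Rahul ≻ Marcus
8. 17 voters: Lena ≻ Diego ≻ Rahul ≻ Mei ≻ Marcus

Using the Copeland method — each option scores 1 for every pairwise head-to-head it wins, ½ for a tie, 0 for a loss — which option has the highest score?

Marcus: loses to Diego, Mei, Lena, and Rahul → score 0.
Diego: beats Marcus, Mei, Lena, and Rahul → score 4.
Mei: beats Marcus and Rahul; loses to Diego and Lena → score 2.
Lena: beats Marcus, Mei, and Rahul; loses to Diego → score 3.
Rahul: beats Marcus; loses to Diego, Mei, and Lena → score 1.
Diego has the best pairwise record.

Diego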